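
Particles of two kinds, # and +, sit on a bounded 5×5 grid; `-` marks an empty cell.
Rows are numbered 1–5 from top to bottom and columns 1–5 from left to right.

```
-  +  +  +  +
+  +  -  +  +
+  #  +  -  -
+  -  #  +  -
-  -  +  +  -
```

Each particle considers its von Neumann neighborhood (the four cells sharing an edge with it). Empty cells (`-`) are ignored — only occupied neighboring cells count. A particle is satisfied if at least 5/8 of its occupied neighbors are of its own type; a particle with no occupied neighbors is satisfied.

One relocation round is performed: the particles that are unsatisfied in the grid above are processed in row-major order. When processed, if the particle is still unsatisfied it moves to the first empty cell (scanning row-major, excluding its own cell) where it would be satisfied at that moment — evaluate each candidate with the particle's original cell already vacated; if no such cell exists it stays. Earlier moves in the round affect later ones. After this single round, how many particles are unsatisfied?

1

Initially unsatisfied (in order): (3,2), (3,3), (4,3), (4,4), (5,3).
  (3,2): no empty cell satisfies it; stays.
  (3,3) → (1,1).
  (4,3) → (3,3).
  (4,4): now satisfied by earlier moves; stays.
  (5,3): now satisfied by earlier moves; stays.
Resulting grid:
+ + + + +
+ + - + +
+ # # - -
+ - - + -
- - + + -
Unsatisfied now: (3,2).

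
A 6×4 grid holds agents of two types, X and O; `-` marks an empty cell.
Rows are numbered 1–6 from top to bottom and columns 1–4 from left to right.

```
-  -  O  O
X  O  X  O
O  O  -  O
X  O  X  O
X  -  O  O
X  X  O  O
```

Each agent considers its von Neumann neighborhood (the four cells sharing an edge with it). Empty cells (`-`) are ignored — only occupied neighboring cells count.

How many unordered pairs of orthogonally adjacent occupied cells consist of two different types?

Scan each occupied cell's neighbors to the right and below so each pair is counted once.
From row 1: 1 unlike of 3 pairs (running 1/3).
From row 2: 4 unlike of 6 pairs (running 5/9).
From row 3: 1 unlike of 4 pairs (running 6/13).
From row 4: 4 unlike of 6 pairs (running 10/19).
From row 5: 0 unlike of 4 pairs (running 10/23).
From row 6: 1 unlike of 3 pairs (running 11/26).
Total adjacent occupied pairs: 26; unlike-type pairs: 11.

11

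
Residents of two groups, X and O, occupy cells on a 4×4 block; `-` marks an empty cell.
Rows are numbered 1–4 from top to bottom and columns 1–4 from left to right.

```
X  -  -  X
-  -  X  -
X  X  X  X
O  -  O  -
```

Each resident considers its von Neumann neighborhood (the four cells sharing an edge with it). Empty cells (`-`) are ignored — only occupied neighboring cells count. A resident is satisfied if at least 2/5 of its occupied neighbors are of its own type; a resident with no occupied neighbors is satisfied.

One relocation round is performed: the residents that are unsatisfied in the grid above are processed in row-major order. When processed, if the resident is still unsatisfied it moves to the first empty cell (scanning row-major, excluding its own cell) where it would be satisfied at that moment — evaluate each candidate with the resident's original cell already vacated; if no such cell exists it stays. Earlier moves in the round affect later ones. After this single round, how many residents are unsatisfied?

Initially unsatisfied (in order): (4,1), (4,3).
  (4,1) → (4,2).
  (4,3): now satisfied by earlier moves; stays.
Resulting grid:
X - - X
- - X -
X X X X
- O O -
All satisfied now.

0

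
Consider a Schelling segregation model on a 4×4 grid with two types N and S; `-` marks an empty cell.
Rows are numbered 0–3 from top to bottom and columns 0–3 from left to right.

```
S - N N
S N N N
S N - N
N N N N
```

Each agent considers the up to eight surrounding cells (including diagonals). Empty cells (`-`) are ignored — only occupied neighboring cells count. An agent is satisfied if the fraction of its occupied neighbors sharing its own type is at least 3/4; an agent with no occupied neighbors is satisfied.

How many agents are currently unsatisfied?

(0,0)S 1/2 not
(0,2)N 4/4 satisfied
(0,3)N 3/3 satisfied
(1,0)S 2/4 not
(1,1)N 3/6 not
(1,2)N 6/6 satisfied
(1,3)N 4/4 satisfied
(2,0)S 1/5 not
(2,1)N 5/7 not
(2,3)N 4/4 satisfied
(3,0)N 2/3 not
(3,1)N 3/4 satisfied
(3,2)N 4/4 satisfied
(3,3)N 2/2 satisfied
Unsatisfied: (0,0), (1,0), (1,1), (2,0), (2,1), (3,0) — 6 in total.

6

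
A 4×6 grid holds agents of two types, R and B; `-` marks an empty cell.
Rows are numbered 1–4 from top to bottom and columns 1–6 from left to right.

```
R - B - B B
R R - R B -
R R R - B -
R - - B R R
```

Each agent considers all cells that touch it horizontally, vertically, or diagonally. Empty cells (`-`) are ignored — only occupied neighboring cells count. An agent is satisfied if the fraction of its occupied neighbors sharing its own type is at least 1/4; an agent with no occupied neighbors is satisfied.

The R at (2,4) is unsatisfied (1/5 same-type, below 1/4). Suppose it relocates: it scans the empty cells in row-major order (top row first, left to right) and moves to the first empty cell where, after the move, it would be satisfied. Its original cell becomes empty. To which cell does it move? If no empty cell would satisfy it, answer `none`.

Vacating (2,4). Empty cells in order:
  (1,2): 3/4 same-type → satisfied — stop here.

(1,2)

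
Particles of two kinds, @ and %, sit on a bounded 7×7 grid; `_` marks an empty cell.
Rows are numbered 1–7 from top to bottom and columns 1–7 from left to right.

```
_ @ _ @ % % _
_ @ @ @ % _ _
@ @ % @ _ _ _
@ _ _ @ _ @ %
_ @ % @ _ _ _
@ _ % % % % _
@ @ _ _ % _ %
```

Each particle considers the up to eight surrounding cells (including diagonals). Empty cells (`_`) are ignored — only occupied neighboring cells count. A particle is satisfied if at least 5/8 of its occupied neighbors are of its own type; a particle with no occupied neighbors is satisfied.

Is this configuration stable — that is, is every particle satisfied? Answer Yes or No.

No

Row 1: (1,2)@ 2/2 satisfied · (1,4)@ 2/4 not · (1,5)% 2/4 not · (1,6)% 2/2 satisfied
Row 2: (2,2)@ 4/5 satisfied · (2,3)@ 6/7 satisfied · (2,4)@ 3/6 not · (2,5)% 2/5 not
Row 3: (3,1)@ 3/3 satisfied · (3,2)@ 4/5 satisfied · (3,3)% 0/6 not · (3,4)@ 3/5 not
Row 4: (4,1)@ 3/3 satisfied · (4,4)@ 2/4 not · (4,6)@ 0/1 not · (4,7)% 0/1 not
Row 5: (5,2)@ 2/4 not · (5,3)% 2/5 not · (5,4)@ 1/5 not
Row 6: (6,1)@ 3/3 satisfied · (6,3)% 2/5 not · (6,4)% 4/5 satisfied · (6,5)% 3/4 satisfied · (6,6)% 3/3 satisfied
Row 7: (7,1)@ 2/2 satisfied · (7,2)@ 2/3 satisfied · (7,5)% 3/3 satisfied · (7,7)% 1/1 satisfied
For instance (1,4) has only 2/4 same-type neighbors, below 5/8.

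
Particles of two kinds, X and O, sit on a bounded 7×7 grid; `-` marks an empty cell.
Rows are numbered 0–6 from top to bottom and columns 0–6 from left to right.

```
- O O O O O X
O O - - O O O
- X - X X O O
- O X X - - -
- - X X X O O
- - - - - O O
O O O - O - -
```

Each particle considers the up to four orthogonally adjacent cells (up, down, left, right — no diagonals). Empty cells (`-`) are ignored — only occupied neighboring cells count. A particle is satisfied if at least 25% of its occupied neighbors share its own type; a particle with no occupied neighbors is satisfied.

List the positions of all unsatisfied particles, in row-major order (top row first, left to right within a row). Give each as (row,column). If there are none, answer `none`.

(0,1)O 2/2 satisfied
(0,2)O 2/2 satisfied
(0,3)O 2/2 satisfied
(0,4)O 3/3 satisfied
(0,5)O 2/3 satisfied
(0,6)X 0/2 not
(1,0)O 1/1 satisfied
(1,1)O 2/3 satisfied
(1,4)O 2/3 satisfied
(1,5)O 4/4 satisfied
(1,6)O 2/3 satisfied
(2,1)X 0/2 not
(2,3)X 2/2 satisfied
(2,4)X 1/3 satisfied
(2,5)O 2/3 satisfied
(2,6)O 2/2 satisfied
(3,1)O 0/2 not
(3,2)X 2/3 satisfied
(3,3)X 3/3 satisfied
(4,2)X 2/2 satisfied
(4,3)X 3/3 satisfied
(4,4)X 1/2 satisfied
(4,5)O 2/3 satisfied
(4,6)O 2/2 satisfied
(5,5)O 2/2 satisfied
(5,6)O 2/2 satisfied
(6,0)O 1/1 satisfied
(6,1)O 2/2 satisfied
(6,2)O 1/1 satisfied
(6,4)O 0/0 satisfied

(0,6), (2,1), (3,1)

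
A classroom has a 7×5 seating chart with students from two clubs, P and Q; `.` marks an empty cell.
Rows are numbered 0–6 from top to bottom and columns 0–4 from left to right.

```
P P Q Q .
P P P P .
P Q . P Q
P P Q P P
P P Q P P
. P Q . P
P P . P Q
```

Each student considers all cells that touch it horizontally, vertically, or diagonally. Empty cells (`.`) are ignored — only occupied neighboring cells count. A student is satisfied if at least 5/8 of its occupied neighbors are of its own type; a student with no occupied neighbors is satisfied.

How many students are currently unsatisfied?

(0,0)P 3/3 ✓
(0,1)P 4/5 ✓
(0,2)Q 1/5 ✗
(0,3)Q 1/3 ✗
(1,0)P 4/5 ✓
(1,1)P 5/7 ✓
(1,2)P 4/7 ✗
(1,3)P 2/5 ✗
(2,0)P 4/5 ✓
(2,1)Q 1/7 ✗
(2,3)P 4/6 ✓
(2,4)Q 0/4 ✗
(3,0)P 4/5 ✓
(3,1)P 4/7 ✗
(3,2)Q 2/7 ✗
(3,3)P 4/7 ✗
(3,4)P 4/5 ✓
(4,0)P 4/4 ✓
(4,1)P 4/7 ✗
(4,2)Q 2/7 ✗
(4,3)P 4/7 ✗
(4,4)P 4/4 ✓
(5,1)P 4/6 ✓
(5,2)Q 1/6 ✗
(5,4)P 3/4 ✓
(6,0)P 2/2 ✓
(6,1)P 2/3 ✓
(6,3)P 1/3 ✗
(6,4)Q 0/2 ✗
Unsatisfied: (0,2), (0,3), (1,2), (1,3), (2,1), (2,4), (3,1), (3,2), (3,3), (4,1), (4,2), (4,3), (5,2), (6,3), (6,4) — 15 in total.

15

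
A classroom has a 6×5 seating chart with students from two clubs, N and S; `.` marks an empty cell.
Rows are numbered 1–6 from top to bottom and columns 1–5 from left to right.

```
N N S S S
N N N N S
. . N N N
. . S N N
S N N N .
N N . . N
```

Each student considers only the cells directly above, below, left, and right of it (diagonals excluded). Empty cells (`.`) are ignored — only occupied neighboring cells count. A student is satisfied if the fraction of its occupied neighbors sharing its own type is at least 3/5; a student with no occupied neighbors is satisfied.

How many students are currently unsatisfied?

6

(1,1)N 2/2 ✓
(1,2)N 2/3 ✓
(1,3)S 1/3 ✗
(1,4)S 2/3 ✓
(1,5)S 2/2 ✓
(2,1)N 2/2 ✓
(2,2)N 3/3 ✓
(2,3)N 3/4 ✓
(2,4)N 2/4 ✗
(2,5)S 1/3 ✗
(3,3)N 2/3 ✓
(3,4)N 4/4 ✓
(3,5)N 2/3 ✓
(4,3)S 0/3 ✗
(4,4)N 3/4 ✓
(4,5)N 2/2 ✓
(5,1)S 0/2 ✗
(5,2)N 2/3 ✓
(5,3)N 2/3 ✓
(5,4)N 2/2 ✓
(6,1)N 1/2 ✗
(6,2)N 2/2 ✓
(6,5)N 0/0 ✓
Unsatisfied: (1,3), (2,4), (2,5), (4,3), (5,1), (6,1) — 6 in total.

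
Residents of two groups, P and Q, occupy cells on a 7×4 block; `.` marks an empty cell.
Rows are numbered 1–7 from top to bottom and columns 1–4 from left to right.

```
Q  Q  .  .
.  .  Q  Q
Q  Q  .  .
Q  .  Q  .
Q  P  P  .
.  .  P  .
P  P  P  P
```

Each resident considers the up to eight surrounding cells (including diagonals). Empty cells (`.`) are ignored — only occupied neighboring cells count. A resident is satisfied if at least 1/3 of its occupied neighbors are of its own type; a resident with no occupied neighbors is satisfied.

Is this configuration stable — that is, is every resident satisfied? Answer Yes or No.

Yes

(1,1)Q 1/1 ✓
(1,2)Q 2/2 ✓
(2,3)Q 3/3 ✓
(2,4)Q 1/1 ✓
(3,1)Q 2/2 ✓
(3,2)Q 4/4 ✓
(4,1)Q 3/4 ✓
(4,3)Q 1/3 ✓
(5,1)Q 1/2 ✓
(5,2)P 2/5 ✓
(5,3)P 2/3 ✓
(6,3)P 5/5 ✓
(7,1)P 1/1 ✓
(7,2)P 3/3 ✓
(7,3)P 3/3 ✓
(7,4)P 2/2 ✓
All meet the threshold, so the configuration is stable.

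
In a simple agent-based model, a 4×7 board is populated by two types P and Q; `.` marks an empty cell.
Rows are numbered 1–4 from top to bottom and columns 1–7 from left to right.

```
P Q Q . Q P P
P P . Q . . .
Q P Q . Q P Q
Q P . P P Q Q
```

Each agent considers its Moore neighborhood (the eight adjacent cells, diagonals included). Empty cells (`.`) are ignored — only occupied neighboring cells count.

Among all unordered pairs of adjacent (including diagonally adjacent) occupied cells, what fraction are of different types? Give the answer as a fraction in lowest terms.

Scan each occupied cell's neighbors to the right and below (and the two forward diagonals) so each pair is counted once.
Row 1: P(1,1)–Q(1,2)≠ P(1,1)–P(2,1)= P(1,1)–P(2,2)= Q(1,2)–Q(1,3)= Q(1,2)–P(2,2)≠ Q(1,2)–P(2,1)≠ Q(1,3)–Q(2,4)= Q(1,3)–P(2,2)≠ Q(1,5)–P(1,6)≠ Q(1,5)–Q(2,4)= P(1,6)–P(1,7)=  → 5/11 unlike.
Row 2: P(2,1)–P(2,2)= P(2,1)–Q(3,1)≠ P(2,1)–P(3,2)= P(2,2)–P(3,2)= P(2,2)–Q(3,3)≠ P(2,2)–Q(3,1)≠ Q(2,4)–Q(3,5)= Q(2,4)–Q(3,3)=  → 3/8 unlike.
Row 3: Q(3,1)–P(3,2)≠ Q(3,1)–Q(4,1)= Q(3,1)–P(4,2)≠ P(3,2)–Q(3,3)≠ P(3,2)–P(4,2)= P(3,2)–Q(4,1)≠ Q(3,3)–P(4,4)≠ Q(3,3)–P(4,2)≠ Q(3,5)–P(3,6)≠ Q(3,5)–P(4,5)≠ Q(3,5)–Q(4,6)= Q(3,5)–P(4,4)≠ P(3,6)–Q(3,7)≠ P(3,6)–Q(4,6)≠ P(3,6)–Q(4,7)≠ P(3,6)–P(4,5)= Q(3,7)–Q(4,7)= Q(3,7)–Q(4,6)=  → 12/18 unlike.
Row 4: Q(4,1)–P(4,2)≠ P(4,4)–P(4,5)= P(4,5)–Q(4,6)≠ Q(4,6)–Q(4,7)=  → 2/4 unlike.
Total adjacent occupied pairs: 41; unlike-type pairs: 22.
22/41 is already in lowest terms.

22/41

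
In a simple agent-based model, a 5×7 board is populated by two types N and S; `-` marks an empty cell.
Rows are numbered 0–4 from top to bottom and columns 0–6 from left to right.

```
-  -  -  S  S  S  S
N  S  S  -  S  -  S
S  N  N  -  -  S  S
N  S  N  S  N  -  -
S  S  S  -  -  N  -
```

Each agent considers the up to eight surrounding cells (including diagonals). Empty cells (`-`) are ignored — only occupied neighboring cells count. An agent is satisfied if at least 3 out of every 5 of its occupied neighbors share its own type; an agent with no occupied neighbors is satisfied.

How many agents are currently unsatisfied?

11

(0,3)S 3/3 satisfied
(0,4)S 3/3 satisfied
(0,5)S 4/4 satisfied
(0,6)S 2/2 satisfied
(1,0)N 1/3 not
(1,1)S 2/5 not
(1,2)S 2/4 not
(1,4)S 4/4 satisfied
(1,6)S 4/4 satisfied
(2,0)S 2/5 not
(2,1)N 4/8 not
(2,2)N 2/6 not
(2,5)S 3/4 satisfied
(2,6)S 2/2 satisfied
(3,0)N 1/5 not
(3,1)S 4/8 not
(3,2)N 2/6 not
(3,3)S 1/4 not
(3,4)N 1/3 not
(4,0)S 2/3 satisfied
(4,1)S 3/5 satisfied
(4,2)S 3/4 satisfied
(4,5)N 1/1 satisfied
Unsatisfied: (1,0), (1,1), (1,2), (2,0), (2,1), (2,2), (3,0), (3,1), (3,2), (3,3), (3,4) — 11 in total.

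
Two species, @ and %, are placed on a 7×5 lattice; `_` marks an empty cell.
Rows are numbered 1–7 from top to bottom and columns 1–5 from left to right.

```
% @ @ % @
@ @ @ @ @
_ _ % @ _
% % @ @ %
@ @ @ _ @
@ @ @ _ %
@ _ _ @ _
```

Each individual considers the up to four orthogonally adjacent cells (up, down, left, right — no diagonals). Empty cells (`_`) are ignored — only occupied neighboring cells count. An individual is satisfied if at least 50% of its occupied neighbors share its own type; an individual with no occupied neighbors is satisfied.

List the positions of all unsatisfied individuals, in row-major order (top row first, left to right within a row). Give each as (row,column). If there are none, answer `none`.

(1,1), (1,4), (3,3), (4,2), (4,5), (5,5), (6,5)

(1,1)% 0/2 not
(1,2)@ 2/3 satisfied
(1,3)@ 2/3 satisfied
(1,4)% 0/3 not
(1,5)@ 1/2 satisfied
(2,1)@ 1/2 satisfied
(2,2)@ 3/3 satisfied
(2,3)@ 3/4 satisfied
(2,4)@ 3/4 satisfied
(2,5)@ 2/2 satisfied
(3,3)% 0/3 not
(3,4)@ 2/3 satisfied
(4,1)% 1/2 satisfied
(4,2)% 1/3 not
(4,3)@ 2/4 satisfied
(4,4)@ 2/3 satisfied
(4,5)% 0/2 not
(5,1)@ 2/3 satisfied
(5,2)@ 3/4 satisfied
(5,3)@ 3/3 satisfied
(5,5)@ 0/2 not
(6,1)@ 3/3 satisfied
(6,2)@ 3/3 satisfied
(6,3)@ 2/2 satisfied
(6,5)% 0/1 not
(7,1)@ 1/1 satisfied
(7,4)@ 0/0 satisfied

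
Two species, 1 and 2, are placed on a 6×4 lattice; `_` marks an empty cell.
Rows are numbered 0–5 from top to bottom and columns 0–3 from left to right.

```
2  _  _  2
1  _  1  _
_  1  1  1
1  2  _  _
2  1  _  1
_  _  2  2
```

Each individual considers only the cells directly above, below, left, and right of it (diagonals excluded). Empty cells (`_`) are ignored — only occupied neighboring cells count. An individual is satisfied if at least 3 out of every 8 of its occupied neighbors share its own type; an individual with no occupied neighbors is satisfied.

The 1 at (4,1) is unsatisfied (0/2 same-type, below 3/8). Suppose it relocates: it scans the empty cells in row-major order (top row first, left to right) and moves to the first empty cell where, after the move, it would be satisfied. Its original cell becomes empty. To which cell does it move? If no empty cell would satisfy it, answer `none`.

(0,2)

Vacating (4,1). Empty cells in order:
  (0,1): 0/1 same-type → still unsatisfied.
  (0,2): 1/2 same-type → satisfied — stop here.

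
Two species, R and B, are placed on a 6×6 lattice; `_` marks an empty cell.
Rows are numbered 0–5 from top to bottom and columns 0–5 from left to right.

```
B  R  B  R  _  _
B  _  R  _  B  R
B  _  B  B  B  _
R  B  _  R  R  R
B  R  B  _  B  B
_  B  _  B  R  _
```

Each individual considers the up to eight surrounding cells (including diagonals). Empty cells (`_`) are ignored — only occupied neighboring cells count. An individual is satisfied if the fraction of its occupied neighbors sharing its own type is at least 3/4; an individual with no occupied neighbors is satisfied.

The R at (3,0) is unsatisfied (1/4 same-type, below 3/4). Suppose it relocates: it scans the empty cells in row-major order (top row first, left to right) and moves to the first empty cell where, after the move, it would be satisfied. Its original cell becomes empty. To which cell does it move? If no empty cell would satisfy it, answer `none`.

none

Vacating (3,0). Empty cells in order:
  (0,4): 2/3 same-type → still unsatisfied.
  (0,5): 1/2 same-type → still unsatisfied.
  (1,1): 2/7 same-type → still unsatisfied.
  (1,3): 2/7 same-type → still unsatisfied.
  (2,1): 1/5 same-type → still unsatisfied.
  (2,5): 3/5 same-type → still unsatisfied.
  (3,2): 2/6 same-type → still unsatisfied.
  (4,3): 3/6 same-type → still unsatisfied.
  (5,0): 1/3 same-type → still unsatisfied.
  (5,2): 1/4 same-type → still unsatisfied.
  (5,5): 1/3 same-type → still unsatisfied.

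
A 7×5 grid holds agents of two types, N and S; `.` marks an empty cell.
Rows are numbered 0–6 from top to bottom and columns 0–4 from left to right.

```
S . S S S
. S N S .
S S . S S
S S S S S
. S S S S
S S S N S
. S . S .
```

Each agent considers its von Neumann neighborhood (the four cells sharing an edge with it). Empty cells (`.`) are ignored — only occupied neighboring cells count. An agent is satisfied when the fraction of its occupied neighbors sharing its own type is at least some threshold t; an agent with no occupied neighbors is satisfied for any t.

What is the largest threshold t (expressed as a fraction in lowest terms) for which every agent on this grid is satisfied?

0/1

(0,0)S — no occupied neighbors
(0,2)S 1/2
(0,3)S 3/3
(0,4)S 1/1
(1,1)S 1/2
(1,2)N 0/3
(1,3)S 2/3
(2,0)S 2/2
(2,1)S 3/3
(2,3)S 3/3
(2,4)S 2/2
(3,0)S 2/2
(3,1)S 4/4
(3,2)S 3/3
(3,3)S 4/4
(3,4)S 3/3
(4,1)S 3/3
(4,2)S 4/4
(4,3)S 3/4
(4,4)S 3/3
(5,0)S 1/1
(5,1)S 4/4
(5,2)S 2/3
(5,3)N 0/4
(5,4)S 1/2
(6,1)S 1/1
(6,3)S 0/1
The smallest same-type fraction is 0/3 at (1,2), which reduces to 0/1. Any threshold above that leaves this agent unsatisfied.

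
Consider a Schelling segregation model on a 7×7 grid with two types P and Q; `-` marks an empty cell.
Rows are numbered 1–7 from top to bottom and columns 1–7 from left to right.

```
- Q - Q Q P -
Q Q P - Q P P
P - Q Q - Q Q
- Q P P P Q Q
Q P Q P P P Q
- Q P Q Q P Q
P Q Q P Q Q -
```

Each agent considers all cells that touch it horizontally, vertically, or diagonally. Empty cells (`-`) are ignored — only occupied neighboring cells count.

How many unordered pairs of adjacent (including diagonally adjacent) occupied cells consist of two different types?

Scan each occupied cell's neighbors to the right and below (and the two forward diagonals) so each pair is counted once.
From row 1: 5 unlike of 12 pairs (running 5/12).
From row 2: 10 unlike of 15 pairs (running 15/27).
From row 3: 7 unlike of 14 pairs (running 22/41).
From row 4: 8 unlike of 22 pairs (running 30/63).
From row 5: 13 unlike of 23 pairs (running 43/86).
From row 6: 11 unlike of 20 pairs (running 54/106).
From row 7: 3 unlike of 5 pairs (running 57/111).
Total adjacent occupied pairs: 111; unlike-type pairs: 57.

57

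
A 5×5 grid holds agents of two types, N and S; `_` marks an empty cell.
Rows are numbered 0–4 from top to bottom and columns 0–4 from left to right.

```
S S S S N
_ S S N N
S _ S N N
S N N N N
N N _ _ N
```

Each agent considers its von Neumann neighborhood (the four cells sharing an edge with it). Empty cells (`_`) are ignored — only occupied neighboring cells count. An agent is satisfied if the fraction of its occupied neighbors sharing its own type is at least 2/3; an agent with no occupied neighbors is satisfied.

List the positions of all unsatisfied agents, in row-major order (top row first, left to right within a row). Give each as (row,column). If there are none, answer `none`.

(0,3), (0,4), (1,3), (2,2), (3,0), (4,0)

Row 0: (0,0)S 1/1 satisfied · (0,1)S 3/3 satisfied · (0,2)S 3/3 satisfied · (0,3)S 1/3 not · (0,4)N 1/2 not
Row 1: (1,1)S 2/2 satisfied · (1,2)S 3/4 satisfied · (1,3)N 2/4 not · (1,4)N 3/3 satisfied
Row 2: (2,0)S 1/1 satisfied · (2,2)S 1/3 not · (2,3)N 3/4 satisfied · (2,4)N 3/3 satisfied
Row 3: (3,0)S 1/3 not · (3,1)N 2/3 satisfied · (3,2)N 2/3 satisfied · (3,3)N 3/3 satisfied · (3,4)N 3/3 satisfied
Row 4: (4,0)N 1/2 not · (4,1)N 2/2 satisfied · (4,4)N 1/1 satisfied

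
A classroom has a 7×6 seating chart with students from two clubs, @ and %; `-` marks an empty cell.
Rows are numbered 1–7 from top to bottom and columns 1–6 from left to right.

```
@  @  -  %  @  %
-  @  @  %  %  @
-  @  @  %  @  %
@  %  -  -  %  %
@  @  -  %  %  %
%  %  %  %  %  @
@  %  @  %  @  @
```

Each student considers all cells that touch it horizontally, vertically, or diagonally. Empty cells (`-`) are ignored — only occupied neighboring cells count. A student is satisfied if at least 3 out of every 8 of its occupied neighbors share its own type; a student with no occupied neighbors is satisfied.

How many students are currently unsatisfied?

7

Row 1: (1,1)@ 2/2 ✓ · (1,2)@ 3/3 ✓ · (1,4)% 2/4 ✓ · (1,5)@ 1/5 ✗ · (1,6)% 1/3 ✗
Row 2: (2,2)@ 5/5 ✓ · (2,3)@ 4/7 ✓ · (2,4)% 3/7 ✓ · (2,5)% 5/8 ✓ · (2,6)@ 2/5 ✓
Row 3: (3,2)@ 4/5 ✓ · (3,3)@ 3/6 ✓ · (3,4)% 3/6 ✓ · (3,5)@ 1/7 ✗ · (3,6)% 3/5 ✓
Row 4: (4,1)@ 3/4 ✓ · (4,2)% 0/5 ✗ · (4,5)% 6/7 ✓ · (4,6)% 4/5 ✓
Row 5: (5,1)@ 2/5 ✓ · (5,2)@ 2/6 ✗ · (5,4)% 5/5 ✓ · (5,5)% 6/7 ✓ · (5,6)% 4/5 ✓
Row 6: (6,1)% 2/5 ✓ · (6,2)% 3/7 ✓ · (6,3)% 5/7 ✓ · (6,4)% 5/7 ✓ · (6,5)% 5/8 ✓ · (6,6)@ 2/5 ✓
Row 7: (7,1)@ 0/3 ✗ · (7,2)% 3/5 ✓ · (7,3)@ 0/5 ✗ · (7,4)% 3/5 ✓ · (7,5)@ 2/5 ✓ · (7,6)@ 2/3 ✓
Unsatisfied: (1,5), (1,6), (3,5), (4,2), (5,2), (7,1), (7,3) — 7 in total.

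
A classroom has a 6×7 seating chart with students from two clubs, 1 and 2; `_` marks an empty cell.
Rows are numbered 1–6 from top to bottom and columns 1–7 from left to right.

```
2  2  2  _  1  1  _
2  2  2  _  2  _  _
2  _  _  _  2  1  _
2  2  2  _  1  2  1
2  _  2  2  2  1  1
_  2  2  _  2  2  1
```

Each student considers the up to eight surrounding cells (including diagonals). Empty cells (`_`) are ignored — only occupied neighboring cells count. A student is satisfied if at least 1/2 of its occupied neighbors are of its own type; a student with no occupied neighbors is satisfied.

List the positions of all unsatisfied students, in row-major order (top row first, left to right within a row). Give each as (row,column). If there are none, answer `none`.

Row 1: (1,1)2 3/3 satisfied · (1,2)2 5/5 satisfied · (1,3)2 3/3 satisfied · (1,5)1 1/2 satisfied · (1,6)1 1/2 satisfied
Row 2: (2,1)2 4/4 satisfied · (2,2)2 6/6 satisfied · (2,3)2 3/3 satisfied · (2,5)2 1/4 not
Row 3: (3,1)2 4/4 satisfied · (3,5)2 2/4 satisfied · (3,6)1 2/5 not
Row 4: (4,1)2 3/3 satisfied · (4,2)2 5/5 satisfied · (4,3)2 3/3 satisfied · (4,5)1 2/6 not · (4,6)2 2/7 not · (4,7)1 3/4 satisfied
Row 5: (5,1)2 3/3 satisfied · (5,3)2 5/5 satisfied · (5,4)2 5/6 satisfied · (5,5)2 4/6 satisfied · (5,6)1 4/8 satisfied · (5,7)1 3/5 satisfied
Row 6: (6,2)2 3/3 satisfied · (6,3)2 3/3 satisfied · (6,5)2 3/4 satisfied · (6,6)2 2/5 not · (6,7)1 2/3 satisfied

(2,5), (3,6), (4,5), (4,6), (6,6)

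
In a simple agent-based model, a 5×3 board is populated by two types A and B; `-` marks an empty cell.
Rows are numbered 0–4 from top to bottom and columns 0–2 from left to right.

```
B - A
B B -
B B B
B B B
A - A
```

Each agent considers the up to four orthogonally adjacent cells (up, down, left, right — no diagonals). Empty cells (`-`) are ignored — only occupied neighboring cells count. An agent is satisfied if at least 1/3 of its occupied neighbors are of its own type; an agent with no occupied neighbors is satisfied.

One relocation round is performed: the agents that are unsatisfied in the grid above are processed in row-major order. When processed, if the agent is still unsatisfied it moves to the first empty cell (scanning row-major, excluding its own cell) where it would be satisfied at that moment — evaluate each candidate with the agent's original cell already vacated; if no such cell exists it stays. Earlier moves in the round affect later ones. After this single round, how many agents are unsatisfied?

Initially unsatisfied (in order): (4,0), (4,2).
  (4,0) → (0,1).
  (4,2) → (1,2).
Resulting grid:
B A A
B B A
B B B
B B B
- - -
All satisfied now.

0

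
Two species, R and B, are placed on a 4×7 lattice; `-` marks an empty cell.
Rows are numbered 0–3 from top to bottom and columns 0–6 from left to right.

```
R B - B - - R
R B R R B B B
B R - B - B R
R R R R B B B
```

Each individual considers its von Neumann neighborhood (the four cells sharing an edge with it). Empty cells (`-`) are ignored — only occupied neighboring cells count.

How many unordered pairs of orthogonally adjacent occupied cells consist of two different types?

Scan each occupied cell's neighbors to the right and below so each pair is counted once.
Row 0: R(0,0)–B(0,1)≠ R(0,0)–R(1,0)= B(0,1)–B(1,1)= B(0,3)–R(1,3)≠ R(0,6)–B(1,6)≠  → 3/5 unlike.
Row 1: R(1,0)–B(1,1)≠ R(1,0)–B(2,0)≠ B(1,1)–R(1,2)≠ B(1,1)–R(2,1)≠ R(1,2)–R(1,3)= R(1,3)–B(1,4)≠ R(1,3)–B(2,3)≠ B(1,4)–B(1,5)= B(1,5)–B(1,6)= B(1,5)–B(2,5)= B(1,6)–R(2,6)≠  → 7/11 unlike.
Row 2: B(2,0)–R(2,1)≠ B(2,0)–R(3,0)≠ R(2,1)–R(3,1)= B(2,3)–R(3,3)≠ B(2,5)–R(2,6)≠ B(2,5)–B(3,5)= R(2,6)–B(3,6)≠  → 5/7 unlike.
Row 3: R(3,0)–R(3,1)= R(3,1)–R(3,2)= R(3,2)–R(3,3)= R(3,3)–B(3,4)≠ B(3,4)–B(3,5)= B(3,5)–B(3,6)=  → 1/6 unlike.
Total adjacent occupied pairs: 29; unlike-type pairs: 16.

16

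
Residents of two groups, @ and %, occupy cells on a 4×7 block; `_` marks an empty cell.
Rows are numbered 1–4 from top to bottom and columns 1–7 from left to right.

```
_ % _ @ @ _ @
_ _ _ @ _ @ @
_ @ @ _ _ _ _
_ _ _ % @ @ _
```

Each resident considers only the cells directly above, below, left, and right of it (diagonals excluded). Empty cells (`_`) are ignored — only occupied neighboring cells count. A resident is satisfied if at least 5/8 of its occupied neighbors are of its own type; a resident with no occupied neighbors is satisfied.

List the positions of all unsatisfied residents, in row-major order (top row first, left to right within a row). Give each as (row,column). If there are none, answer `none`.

(4,4), (4,5)

(1,2)% 0/0 ok
(1,4)@ 2/2 ok
(1,5)@ 1/1 ok
(1,7)@ 1/1 ok
(2,4)@ 1/1 ok
(2,6)@ 1/1 ok
(2,7)@ 2/2 ok
(3,2)@ 1/1 ok
(3,3)@ 1/1 ok
(4,4)% 0/1 unhappy
(4,5)@ 1/2 unhappy
(4,6)@ 1/1 ok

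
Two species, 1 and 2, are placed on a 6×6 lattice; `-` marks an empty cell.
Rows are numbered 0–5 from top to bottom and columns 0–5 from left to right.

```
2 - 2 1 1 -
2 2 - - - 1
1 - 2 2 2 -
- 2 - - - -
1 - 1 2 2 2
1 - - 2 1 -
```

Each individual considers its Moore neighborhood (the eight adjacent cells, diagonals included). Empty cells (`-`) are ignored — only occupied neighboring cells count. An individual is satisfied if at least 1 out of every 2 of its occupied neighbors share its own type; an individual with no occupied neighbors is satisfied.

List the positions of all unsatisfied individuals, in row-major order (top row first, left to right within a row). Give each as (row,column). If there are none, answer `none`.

(0,0)2 2/2 satisfied
(0,2)2 1/2 satisfied
(0,3)1 1/2 satisfied
(0,4)1 2/2 satisfied
(1,0)2 2/3 satisfied
(1,1)2 4/5 satisfied
(1,5)1 1/2 satisfied
(2,0)1 0/3 not
(2,2)2 3/3 satisfied
(2,3)2 2/2 satisfied
(2,4)2 1/2 satisfied
(3,1)2 1/4 not
(4,0)1 1/2 satisfied
(4,2)1 0/3 not
(4,3)2 2/4 satisfied
(4,4)2 3/4 satisfied
(4,5)2 1/2 satisfied
(5,0)1 1/1 satisfied
(5,3)2 2/4 satisfied
(5,4)1 0/4 not

(2,0), (3,1), (4,2), (5,4)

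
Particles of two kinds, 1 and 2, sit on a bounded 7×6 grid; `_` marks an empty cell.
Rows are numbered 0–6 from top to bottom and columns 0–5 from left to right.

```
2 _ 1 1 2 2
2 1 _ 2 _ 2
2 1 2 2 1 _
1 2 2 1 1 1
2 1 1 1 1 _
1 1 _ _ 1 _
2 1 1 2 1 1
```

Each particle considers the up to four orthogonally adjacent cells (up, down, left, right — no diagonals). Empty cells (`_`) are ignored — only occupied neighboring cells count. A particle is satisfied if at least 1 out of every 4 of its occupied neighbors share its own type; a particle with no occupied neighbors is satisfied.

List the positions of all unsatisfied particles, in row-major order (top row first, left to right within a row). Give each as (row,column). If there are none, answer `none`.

(0,0)2 1/1 ok
(0,2)1 1/1 ok
(0,3)1 1/3 ok
(0,4)2 1/2 ok
(0,5)2 2/2 ok
(1,0)2 2/3 ok
(1,1)1 1/2 ok
(1,3)2 1/2 ok
(1,5)2 1/1 ok
(2,0)2 1/3 ok
(2,1)1 1/4 ok
(2,2)2 2/3 ok
(2,3)2 2/4 ok
(2,4)1 1/2 ok
(3,0)1 0/3 unhappy
(3,1)2 1/4 ok
(3,2)2 2/4 ok
(3,3)1 2/4 ok
(3,4)1 4/4 ok
(3,5)1 1/1 ok
(4,0)2 0/3 unhappy
(4,1)1 2/4 ok
(4,2)1 2/3 ok
(4,3)1 3/3 ok
(4,4)1 3/3 ok
(5,0)1 1/3 ok
(5,1)1 3/3 ok
(5,4)1 2/2 ok
(6,0)2 0/2 unhappy
(6,1)1 2/3 ok
(6,2)1 1/2 ok
(6,3)2 0/2 unhappy
(6,4)1 2/3 ok
(6,5)1 1/1 ok

(3,0), (4,0), (6,0), (6,3)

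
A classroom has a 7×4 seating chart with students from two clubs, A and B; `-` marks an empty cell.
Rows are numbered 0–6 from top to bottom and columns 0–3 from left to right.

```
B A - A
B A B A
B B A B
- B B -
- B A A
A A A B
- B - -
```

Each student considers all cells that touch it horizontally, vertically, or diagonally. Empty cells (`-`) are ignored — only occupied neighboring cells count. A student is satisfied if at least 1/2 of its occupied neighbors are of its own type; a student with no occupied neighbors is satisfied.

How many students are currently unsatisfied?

Row 0: (0,0)B 1/3 ✗ · (0,1)A 1/4 ✗ · (0,3)A 1/2 ✓
Row 1: (1,0)B 3/5 ✓ · (1,1)A 2/7 ✗ · (1,2)B 2/7 ✗ · (1,3)A 2/4 ✓
Row 2: (2,0)B 3/4 ✓ · (2,1)B 5/7 ✓ · (2,2)A 2/7 ✗ · (2,3)B 2/4 ✓
Row 3: (3,1)B 4/6 ✓ · (3,2)B 4/7 ✓
Row 4: (4,1)B 2/6 ✗ · (4,2)A 3/7 ✗ · (4,3)A 2/4 ✓
Row 5: (5,0)A 1/3 ✗ · (5,1)A 3/5 ✓ · (5,2)A 3/6 ✓ · (5,3)B 0/3 ✗
Row 6: (6,1)B 0/3 ✗
Unsatisfied: (0,0), (0,1), (1,1), (1,2), (2,2), (4,1), (4,2), (5,0), (5,3), (6,1) — 10 in total.

10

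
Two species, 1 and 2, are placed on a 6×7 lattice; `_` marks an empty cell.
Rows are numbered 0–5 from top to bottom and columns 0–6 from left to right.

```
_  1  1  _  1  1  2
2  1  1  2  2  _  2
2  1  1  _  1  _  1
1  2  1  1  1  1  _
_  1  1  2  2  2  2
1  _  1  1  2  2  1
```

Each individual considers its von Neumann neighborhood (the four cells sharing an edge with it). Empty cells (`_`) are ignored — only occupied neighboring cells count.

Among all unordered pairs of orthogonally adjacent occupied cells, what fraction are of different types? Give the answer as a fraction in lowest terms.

10/23

Scan each occupied cell's neighbors to the right and below so each pair is counted once.
From row 0: 2 unlike of 7 pairs (running 2/7).
From row 1: 4 unlike of 9 pairs (running 6/16).
From row 2: 3 unlike of 6 pairs (running 9/22).
From row 3: 6 unlike of 10 pairs (running 15/32).
From row 4: 3 unlike of 10 pairs (running 18/42).
From row 5: 2 unlike of 4 pairs (running 20/46).
Total adjacent occupied pairs: 46; unlike-type pairs: 20.
20/46 reduces to 10/23.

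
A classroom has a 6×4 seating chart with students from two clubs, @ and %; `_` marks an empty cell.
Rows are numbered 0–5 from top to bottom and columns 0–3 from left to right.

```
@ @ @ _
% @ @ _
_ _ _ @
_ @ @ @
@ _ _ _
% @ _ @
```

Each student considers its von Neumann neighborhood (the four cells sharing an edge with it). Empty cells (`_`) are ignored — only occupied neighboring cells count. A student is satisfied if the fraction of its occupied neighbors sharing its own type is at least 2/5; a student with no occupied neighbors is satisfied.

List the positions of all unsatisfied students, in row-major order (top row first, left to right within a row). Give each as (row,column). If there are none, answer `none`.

(1,0), (4,0), (5,0), (5,1)

Row 0: (0,0)@ 1/2 ok · (0,1)@ 3/3 ok · (0,2)@ 2/2 ok
Row 1: (1,0)% 0/2 unhappy · (1,1)@ 2/3 ok · (1,2)@ 2/2 ok
Row 2: (2,3)@ 1/1 ok
Row 3: (3,1)@ 1/1 ok · (3,2)@ 2/2 ok · (3,3)@ 2/2 ok
Row 4: (4,0)@ 0/1 unhappy
Row 5: (5,0)% 0/2 unhappy · (5,1)@ 0/1 unhappy · (5,3)@ 0/0 ok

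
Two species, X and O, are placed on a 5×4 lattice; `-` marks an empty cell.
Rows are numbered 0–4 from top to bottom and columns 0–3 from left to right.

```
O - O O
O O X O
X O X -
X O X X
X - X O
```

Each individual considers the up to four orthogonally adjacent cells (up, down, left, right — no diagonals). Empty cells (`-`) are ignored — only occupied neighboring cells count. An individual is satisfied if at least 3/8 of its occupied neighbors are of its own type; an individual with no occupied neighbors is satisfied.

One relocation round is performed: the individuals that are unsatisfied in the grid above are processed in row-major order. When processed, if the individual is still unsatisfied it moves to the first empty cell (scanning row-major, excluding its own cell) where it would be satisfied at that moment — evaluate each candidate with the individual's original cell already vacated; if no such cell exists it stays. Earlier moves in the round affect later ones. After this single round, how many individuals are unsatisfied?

0

Initially unsatisfied (in order): (1,2), (2,0), (3,1), (4,3).
  (1,2) → (2,3).
  (2,0) → (4,1).
  (3,1) → (0,1).
  (4,3) → (1,2).
Resulting grid:
O O O O
O O O O
- O X X
X - X X
X X X -
All satisfied now.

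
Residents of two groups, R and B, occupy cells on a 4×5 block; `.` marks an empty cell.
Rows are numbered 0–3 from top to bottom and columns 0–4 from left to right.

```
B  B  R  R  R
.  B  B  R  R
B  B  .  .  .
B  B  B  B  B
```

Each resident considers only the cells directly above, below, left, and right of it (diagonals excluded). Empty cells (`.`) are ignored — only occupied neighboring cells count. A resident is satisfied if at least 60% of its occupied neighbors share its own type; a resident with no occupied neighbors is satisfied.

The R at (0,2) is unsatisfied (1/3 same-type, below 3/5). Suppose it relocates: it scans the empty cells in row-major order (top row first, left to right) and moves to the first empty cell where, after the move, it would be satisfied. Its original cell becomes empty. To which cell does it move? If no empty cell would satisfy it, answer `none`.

none

Vacating (0,2). Empty cells in order:
  (1,0): 0/3 same-type → still unsatisfied.
  (2,2): 0/3 same-type → still unsatisfied.
  (2,3): 1/2 same-type → still unsatisfied.
  (2,4): 1/2 same-type → still unsatisfied.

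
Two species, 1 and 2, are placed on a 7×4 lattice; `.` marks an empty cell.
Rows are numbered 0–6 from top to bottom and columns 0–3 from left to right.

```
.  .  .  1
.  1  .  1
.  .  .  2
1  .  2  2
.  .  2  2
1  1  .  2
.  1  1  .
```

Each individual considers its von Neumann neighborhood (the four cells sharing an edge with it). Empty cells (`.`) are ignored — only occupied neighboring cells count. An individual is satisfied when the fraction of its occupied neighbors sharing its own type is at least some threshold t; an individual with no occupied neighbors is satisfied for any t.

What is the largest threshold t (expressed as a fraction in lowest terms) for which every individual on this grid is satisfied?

(0,3)1 1/1
(1,1)1 — no occupied neighbors
(1,3)1 1/2
(2,3)2 1/2
(3,0)1 — no occupied neighbors
(3,2)2 2/2
(3,3)2 3/3
(4,2)2 2/2
(4,3)2 3/3
(5,0)1 1/1
(5,1)1 2/2
(5,3)2 1/1
(6,1)1 2/2
(6,2)1 1/1
The smallest same-type fraction is 1/2 at (1,3), which reduces to 1/2. Any threshold above that leaves this individual unsatisfied.

1/2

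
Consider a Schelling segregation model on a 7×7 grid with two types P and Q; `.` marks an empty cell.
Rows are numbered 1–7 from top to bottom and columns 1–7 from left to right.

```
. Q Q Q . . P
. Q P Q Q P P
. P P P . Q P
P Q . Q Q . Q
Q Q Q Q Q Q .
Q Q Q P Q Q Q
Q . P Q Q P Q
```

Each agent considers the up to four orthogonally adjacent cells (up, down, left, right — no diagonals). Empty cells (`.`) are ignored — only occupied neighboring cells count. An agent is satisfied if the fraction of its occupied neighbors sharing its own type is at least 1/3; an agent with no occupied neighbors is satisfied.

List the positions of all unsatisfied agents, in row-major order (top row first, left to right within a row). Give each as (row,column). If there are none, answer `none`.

(1,2)Q 2/2 ok
(1,3)Q 2/3 ok
(1,4)Q 2/2 ok
(1,7)P 1/1 ok
(2,2)Q 1/3 ok
(2,3)P 1/4 unhappy
(2,4)Q 2/4 ok
(2,5)Q 1/2 ok
(2,6)P 1/3 ok
(2,7)P 3/3 ok
(3,2)P 1/3 ok
(3,3)P 3/3 ok
(3,4)P 1/3 ok
(3,6)Q 0/2 unhappy
(3,7)P 1/3 ok
(4,1)P 0/2 unhappy
(4,2)Q 1/3 ok
(4,4)Q 2/3 ok
(4,5)Q 2/2 ok
(4,7)Q 0/1 unhappy
(5,1)Q 2/3 ok
(5,2)Q 4/4 ok
(5,3)Q 3/3 ok
(5,4)Q 3/4 ok
(5,5)Q 4/4 ok
(5,6)Q 2/2 ok
(6,1)Q 3/3 ok
(6,2)Q 3/3 ok
(6,3)Q 2/4 ok
(6,4)P 0/4 unhappy
(6,5)Q 3/4 ok
(6,6)Q 3/4 ok
(6,7)Q 2/2 ok
(7,1)Q 1/1 ok
(7,3)P 0/2 unhappy
(7,4)Q 1/3 ok
(7,5)Q 2/3 ok
(7,6)P 0/3 unhappy
(7,7)Q 1/2 ok

(2,3), (3,6), (4,1), (4,7), (6,4), (7,3), (7,6)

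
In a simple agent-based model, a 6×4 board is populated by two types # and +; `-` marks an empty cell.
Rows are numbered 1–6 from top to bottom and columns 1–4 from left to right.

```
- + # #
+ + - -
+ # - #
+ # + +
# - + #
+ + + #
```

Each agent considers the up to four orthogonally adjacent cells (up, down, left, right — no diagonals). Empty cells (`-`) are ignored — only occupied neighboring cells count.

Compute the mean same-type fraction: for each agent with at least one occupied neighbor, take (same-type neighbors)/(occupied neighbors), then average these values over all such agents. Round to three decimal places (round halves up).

0.526

Row 1: (1,2)+ 1/2 · (1,3)# 1/2 · (1,4)# 1/1
Row 2: (2,1)+ 2/2 · (2,2)+ 2/3
Row 3: (3,1)+ 2/3 · (3,2)# 1/3 · (3,4)# 0/1
Row 4: (4,1)+ 1/3 · (4,2)# 1/3 · (4,3)+ 2/3 · (4,4)+ 1/3
Row 5: (5,1)# 0/2 · (5,3)+ 2/3 · (5,4)# 1/3
Row 6: (6,1)+ 1/2 · (6,2)+ 2/2 · (6,3)+ 2/3 · (6,4)# 1/2
Sum over 19 agents: 1/2 + 1/2 + 1/1 + 2/2 + 2/3 + 2/3 + 1/3 + 0/1 + 1/3 + 1/3 + 2/3 + 1/3 + 0/2 + 2/3 + 1/3 + 1/2 + 2/2 + 2/3 + 1/2 = 10; mean = 10 ÷ 19 = 10/19 = 0.526315… → 0.526.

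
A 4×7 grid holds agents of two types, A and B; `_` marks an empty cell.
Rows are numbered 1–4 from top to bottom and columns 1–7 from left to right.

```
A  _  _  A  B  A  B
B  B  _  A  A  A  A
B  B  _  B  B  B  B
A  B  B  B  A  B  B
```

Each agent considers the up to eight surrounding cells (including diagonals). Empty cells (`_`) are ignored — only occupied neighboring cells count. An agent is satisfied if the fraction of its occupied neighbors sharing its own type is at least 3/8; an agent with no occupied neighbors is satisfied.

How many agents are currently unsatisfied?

Row 1: (1,1)A 0/2 ✗ · (1,4)A 2/3 ✓ · (1,5)B 0/5 ✗ · (1,6)A 3/5 ✓ · (1,7)B 0/3 ✗
Row 2: (2,1)B 3/4 ✓ · (2,2)B 3/4 ✓ · (2,4)A 2/5 ✓ · (2,5)A 4/8 ✓ · (2,6)A 3/8 ✓ · (2,7)A 2/5 ✓
Row 3: (3,1)B 4/5 ✓ · (3,2)B 5/6 ✓ · (3,4)B 3/6 ✓ · (3,5)B 4/8 ✓ · (3,6)B 4/8 ✓ · (3,7)B 3/5 ✓
Row 4: (4,1)A 0/3 ✗ · (4,2)B 3/4 ✓ · (4,3)B 4/4 ✓ · (4,4)B 3/4 ✓ · (4,5)A 0/5 ✗ · (4,6)B 4/5 ✓ · (4,7)B 3/3 ✓
Unsatisfied: (1,1), (1,5), (1,7), (4,1), (4,5) — 5 in total.

5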